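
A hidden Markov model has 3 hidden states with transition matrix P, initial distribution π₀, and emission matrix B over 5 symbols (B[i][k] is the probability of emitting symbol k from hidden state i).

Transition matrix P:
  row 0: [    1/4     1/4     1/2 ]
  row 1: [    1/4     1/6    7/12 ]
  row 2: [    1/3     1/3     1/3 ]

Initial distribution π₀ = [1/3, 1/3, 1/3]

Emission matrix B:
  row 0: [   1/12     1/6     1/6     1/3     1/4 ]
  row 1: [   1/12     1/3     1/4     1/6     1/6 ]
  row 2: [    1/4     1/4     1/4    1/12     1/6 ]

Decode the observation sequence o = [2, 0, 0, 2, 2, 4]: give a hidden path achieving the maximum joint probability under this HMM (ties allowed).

path = [1, 2, 2, 1, 2, 0]

t=0: δ = [5.556e-02, 8.333e-02, 8.333e-02]  (obs o_0=2)
t=1: δ = [2.315e-03, 2.315e-03, 1.215e-02]  ψ = [2, 2, 1]  (obs o_1=0)
t=2: δ = [3.376e-04, 3.376e-04, 1.013e-03]  ψ = [2, 2, 2]  (obs o_2=0)
t=3: δ = [5.626e-05, 8.439e-05, 8.439e-05]  ψ = [2, 2, 2]  (obs o_3=2)
t=4: δ = [4.689e-06, 7.033e-06, 1.231e-05]  ψ = [2, 2, 1]  (obs o_4=2)
t=5: δ = [1.026e-06, 6.838e-07, 6.838e-07]  ψ = [2, 2, 1]  (obs o_5=4)
backtrack: best end state = 0; path = [1, 2, 2, 1, 2, 0]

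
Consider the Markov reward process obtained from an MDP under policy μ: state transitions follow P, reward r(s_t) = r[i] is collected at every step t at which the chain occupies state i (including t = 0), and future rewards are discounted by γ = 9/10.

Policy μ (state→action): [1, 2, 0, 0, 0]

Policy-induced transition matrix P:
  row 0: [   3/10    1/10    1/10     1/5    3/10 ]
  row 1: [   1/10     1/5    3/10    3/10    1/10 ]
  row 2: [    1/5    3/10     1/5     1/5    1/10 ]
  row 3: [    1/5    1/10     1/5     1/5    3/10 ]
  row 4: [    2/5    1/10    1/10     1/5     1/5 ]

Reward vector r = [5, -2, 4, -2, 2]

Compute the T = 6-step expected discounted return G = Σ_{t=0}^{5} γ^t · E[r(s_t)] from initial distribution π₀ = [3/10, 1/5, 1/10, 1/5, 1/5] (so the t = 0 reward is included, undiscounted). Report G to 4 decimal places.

G = 7.5708

t=0: π = [0.3000, 0.2000, 0.1000, 0.2000, 0.2000], E[r] = 1.5000, γ^t·E[r] = 1.500000, running G = 1.500000
t=1: π = [0.2500, 0.1400, 0.1700, 0.2200, 0.2200], E[r] = 1.6500, γ^t·E[r] = 1.485000, running G = 2.985000
t=2: π = [0.2550, 0.1480, 0.1670, 0.2140, 0.2160], E[r] = 1.6510, γ^t·E[r] = 1.337310, running G = 4.322310
t=3: π = [0.2539, 0.1482, 0.1677, 0.2148, 0.2154], E[r] = 1.6451, γ^t·E[r] = 1.199278, running G = 5.521588
t=4: π = [0.2537, 0.1484, 0.1679, 0.2148, 0.2153], E[r] = 1.6440, γ^t·E[r] = 1.078635, running G = 6.600223
t=5: π = [0.2536, 0.1484, 0.1679, 0.2148, 0.2152], E[r] = 1.6436, γ^t·E[r] = 0.970554, running G = 7.570776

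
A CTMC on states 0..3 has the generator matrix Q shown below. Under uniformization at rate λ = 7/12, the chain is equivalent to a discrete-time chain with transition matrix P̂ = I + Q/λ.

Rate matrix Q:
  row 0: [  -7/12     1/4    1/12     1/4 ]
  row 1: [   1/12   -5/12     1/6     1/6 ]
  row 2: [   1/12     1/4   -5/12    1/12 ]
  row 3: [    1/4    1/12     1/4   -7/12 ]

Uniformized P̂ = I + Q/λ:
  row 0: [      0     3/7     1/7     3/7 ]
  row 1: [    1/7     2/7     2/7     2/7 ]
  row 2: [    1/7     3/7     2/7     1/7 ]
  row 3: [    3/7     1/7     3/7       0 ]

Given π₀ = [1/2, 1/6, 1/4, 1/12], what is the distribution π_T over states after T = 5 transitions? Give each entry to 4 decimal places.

π = [0.1758, 0.3242, 0.2892, 0.2108]

t=0: π = [0.5000, 0.1667, 0.2500, 0.0833]
t=1: π = [0.0952, 0.3810, 0.2262, 0.2976]
t=2: π = [0.2143, 0.2891, 0.3146, 0.1820]
t=3: π = [0.1642, 0.3353, 0.2811, 0.2194]
t=4: π = [0.1821, 0.3180, 0.2936, 0.2063]
t=5: π = [0.1758, 0.3242, 0.2892, 0.2108]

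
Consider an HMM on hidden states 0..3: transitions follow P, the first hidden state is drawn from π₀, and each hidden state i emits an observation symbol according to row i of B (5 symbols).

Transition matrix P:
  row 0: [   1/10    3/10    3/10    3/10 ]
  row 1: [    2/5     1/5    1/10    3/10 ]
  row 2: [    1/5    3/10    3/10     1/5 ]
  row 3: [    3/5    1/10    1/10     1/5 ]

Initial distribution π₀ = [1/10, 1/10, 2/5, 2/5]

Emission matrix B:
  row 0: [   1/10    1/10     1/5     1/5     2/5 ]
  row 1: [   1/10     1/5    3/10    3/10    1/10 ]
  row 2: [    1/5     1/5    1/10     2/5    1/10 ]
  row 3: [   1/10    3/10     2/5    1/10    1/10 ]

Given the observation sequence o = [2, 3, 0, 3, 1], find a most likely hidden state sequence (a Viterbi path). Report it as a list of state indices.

t=0: δ = [2.000e-02, 3.000e-02, 4.000e-02, 1.600e-01]  (obs o_0=2)
t=1: δ = [1.920e-02, 4.800e-03, 6.400e-03, 3.200e-03]  ψ = [3, 3, 3, 3]  (obs o_1=3)
t=2: δ = [1.920e-04, 5.760e-04, 1.152e-03, 5.760e-04]  ψ = [0, 0, 0, 0]  (obs o_2=0)
t=3: δ = [6.912e-05, 1.037e-04, 1.382e-04, 2.304e-05]  ψ = [3, 2, 2, 2]  (obs o_3=3)
t=4: δ = [4.147e-06, 8.294e-06, 8.294e-06, 9.331e-06]  ψ = [1, 2, 2, 1]  (obs o_4=1)
backtrack: best end state = 3; path = [3, 0, 2, 1, 3]

path = [3, 0, 2, 1, 3]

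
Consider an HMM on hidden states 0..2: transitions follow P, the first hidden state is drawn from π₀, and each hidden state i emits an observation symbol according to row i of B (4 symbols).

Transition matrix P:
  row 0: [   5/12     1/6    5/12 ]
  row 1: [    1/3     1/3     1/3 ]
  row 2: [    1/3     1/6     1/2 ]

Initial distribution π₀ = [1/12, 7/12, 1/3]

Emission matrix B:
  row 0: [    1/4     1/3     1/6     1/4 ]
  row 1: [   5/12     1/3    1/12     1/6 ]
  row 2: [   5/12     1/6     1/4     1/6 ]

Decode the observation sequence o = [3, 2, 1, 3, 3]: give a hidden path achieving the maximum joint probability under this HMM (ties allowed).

t=0: δ = [2.083e-02, 9.722e-02, 5.556e-02]  (obs o_0=3)
t=1: δ = [5.401e-03, 2.701e-03, 8.102e-03]  ψ = [1, 1, 1]  (obs o_1=2)
t=2: δ = [9.002e-04, 4.501e-04, 6.752e-04]  ψ = [2, 2, 2]  (obs o_2=1)
t=3: δ = [9.377e-05, 2.501e-05, 6.251e-05]  ψ = [0, 0, 0]  (obs o_3=3)
t=4: δ = [9.768e-06, 2.605e-06, 6.512e-06]  ψ = [0, 0, 0]  (obs o_4=3)
backtrack: best end state = 0; path = [1, 2, 0, 0, 0]

path = [1, 2, 0, 0, 0]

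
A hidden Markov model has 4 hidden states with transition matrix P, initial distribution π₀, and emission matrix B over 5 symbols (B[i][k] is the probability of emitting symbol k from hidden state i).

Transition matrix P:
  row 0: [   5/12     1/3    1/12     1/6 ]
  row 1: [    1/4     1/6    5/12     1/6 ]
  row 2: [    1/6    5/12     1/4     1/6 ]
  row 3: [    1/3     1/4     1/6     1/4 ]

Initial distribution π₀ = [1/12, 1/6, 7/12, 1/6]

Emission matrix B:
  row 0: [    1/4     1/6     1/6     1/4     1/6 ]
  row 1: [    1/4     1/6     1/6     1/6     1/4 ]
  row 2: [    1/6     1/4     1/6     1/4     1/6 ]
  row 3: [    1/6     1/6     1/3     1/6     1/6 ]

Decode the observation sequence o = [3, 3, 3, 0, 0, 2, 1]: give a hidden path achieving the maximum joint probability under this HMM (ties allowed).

t=0: δ = [2.083e-02, 2.778e-02, 1.458e-01, 2.778e-02]  (obs o_0=3)
t=1: δ = [6.076e-03, 1.013e-02, 9.115e-03, 4.051e-03]  ψ = [2, 2, 2, 2]  (obs o_1=3)
t=2: δ = [6.330e-04, 6.330e-04, 1.055e-03, 2.813e-04]  ψ = [0, 2, 1, 1]  (obs o_2=3)
t=3: δ = [6.593e-05, 1.099e-04, 4.396e-05, 2.930e-05]  ψ = [0, 2, 1, 2]  (obs o_3=0)
t=4: δ = [6.868e-06, 5.494e-06, 7.631e-06, 3.052e-06]  ψ = [0, 0, 1, 1]  (obs o_4=0)
t=5: δ = [4.769e-07, 5.299e-07, 3.816e-07, 4.240e-07]  ψ = [0, 2, 1, 2]  (obs o_5=2)
t=6: δ = [3.312e-08, 2.650e-08, 5.520e-08, 1.766e-08]  ψ = [0, 0, 1, 3]  (obs o_6=1)
backtrack: best end state = 2; path = [2, 1, 2, 1, 2, 1, 2]

path = [2, 1, 2, 1, 2, 1, 2]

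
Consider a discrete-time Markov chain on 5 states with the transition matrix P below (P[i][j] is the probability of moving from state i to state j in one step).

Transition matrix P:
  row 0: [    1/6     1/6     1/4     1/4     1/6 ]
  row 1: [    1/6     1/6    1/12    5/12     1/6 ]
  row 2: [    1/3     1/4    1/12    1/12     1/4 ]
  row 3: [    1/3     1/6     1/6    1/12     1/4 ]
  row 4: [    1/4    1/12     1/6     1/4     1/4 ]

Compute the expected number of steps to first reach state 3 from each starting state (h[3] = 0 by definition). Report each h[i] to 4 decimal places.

h = [4.0315, 3.2723, 4.5547, 0.0000, 4.0529]

First-step conditioning: h[3] = 0; for i ≠ 3, h[i] = 1 + Σ_k P[i][k]·h[k].
  h[0] = 1 + 1/6·h[0] + 1/6·h[1] + 1/4·h[2] + 1/6·h[4]
  h[1] = 1 + 1/6·h[0] + 1/6·h[1] + 1/12·h[2] + 1/6·h[4]
  h[2] = 1 + 1/3·h[0] + 1/4·h[1] + 1/12·h[2] + 1/4·h[4]
  h[4] = 1 + 1/4·h[0] + 1/12·h[1] + 1/6·h[2] + 1/4·h[4]
Solving the 4×4 linear system over states ≠ 3 gives exactly h = [5640/1399, 4578/1399, 6372/1399, 0, 5670/1399] (h[3] = 0 is the target).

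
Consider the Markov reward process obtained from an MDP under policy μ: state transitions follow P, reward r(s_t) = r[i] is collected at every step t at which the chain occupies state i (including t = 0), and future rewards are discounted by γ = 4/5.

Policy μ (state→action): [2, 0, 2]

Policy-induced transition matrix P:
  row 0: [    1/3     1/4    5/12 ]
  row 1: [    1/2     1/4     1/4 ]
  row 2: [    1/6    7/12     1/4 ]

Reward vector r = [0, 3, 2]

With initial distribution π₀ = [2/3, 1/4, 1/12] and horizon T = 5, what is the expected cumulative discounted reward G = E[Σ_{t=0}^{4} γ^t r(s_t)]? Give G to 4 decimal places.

G = 4.8057

t=0: π = [0.6667, 0.2500, 0.0833], E[r] = 0.9167, γ^t·E[r] = 0.916667, running G = 0.916667
t=1: π = [0.3611, 0.2778, 0.3611], E[r] = 1.5556, γ^t·E[r] = 1.244444, running G = 2.161111
t=2: π = [0.3194, 0.3704, 0.3102], E[r] = 1.7315, γ^t·E[r] = 1.108148, running G = 3.269259
t=3: π = [0.3434, 0.3534, 0.3032], E[r] = 1.6667, γ^t·E[r] = 0.853333, running G = 4.122593
t=4: π = [0.3417, 0.3511, 0.3072], E[r] = 1.6677, γ^t·E[r] = 0.683088, running G = 4.805681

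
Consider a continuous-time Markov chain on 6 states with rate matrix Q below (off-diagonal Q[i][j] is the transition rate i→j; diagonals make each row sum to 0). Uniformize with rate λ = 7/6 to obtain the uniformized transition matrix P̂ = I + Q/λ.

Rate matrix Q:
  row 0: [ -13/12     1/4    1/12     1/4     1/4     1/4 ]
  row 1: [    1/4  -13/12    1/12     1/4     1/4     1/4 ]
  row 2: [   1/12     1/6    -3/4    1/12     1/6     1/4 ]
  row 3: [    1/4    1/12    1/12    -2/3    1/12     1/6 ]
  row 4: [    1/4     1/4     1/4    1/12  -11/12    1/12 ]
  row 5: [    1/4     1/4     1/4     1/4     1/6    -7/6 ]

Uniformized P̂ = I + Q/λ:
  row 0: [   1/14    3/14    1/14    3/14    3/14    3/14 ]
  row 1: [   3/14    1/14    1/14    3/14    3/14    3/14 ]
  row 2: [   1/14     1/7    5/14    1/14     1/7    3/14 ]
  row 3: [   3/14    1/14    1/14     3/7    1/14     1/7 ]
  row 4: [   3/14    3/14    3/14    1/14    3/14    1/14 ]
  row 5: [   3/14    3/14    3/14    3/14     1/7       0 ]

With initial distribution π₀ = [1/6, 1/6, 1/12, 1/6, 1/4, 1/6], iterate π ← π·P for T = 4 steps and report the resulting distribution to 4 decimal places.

π = [0.1673, 0.1507, 0.1613, 0.2137, 0.1620, 0.1450]

t=0: π = [0.1667, 0.1667, 0.0833, 0.1667, 0.2500, 0.1667]
t=1: π = [0.1786, 0.1607, 0.1548, 0.2024, 0.1726, 0.1310]
t=2: π = [0.1667, 0.1514, 0.1590, 0.2109, 0.1650, 0.1471]
t=3: π = [0.1678, 0.1512, 0.1614, 0.2132, 0.1623, 0.1441]
t=4: π = [0.1673, 0.1507, 0.1613, 0.2137, 0.1620, 0.1450]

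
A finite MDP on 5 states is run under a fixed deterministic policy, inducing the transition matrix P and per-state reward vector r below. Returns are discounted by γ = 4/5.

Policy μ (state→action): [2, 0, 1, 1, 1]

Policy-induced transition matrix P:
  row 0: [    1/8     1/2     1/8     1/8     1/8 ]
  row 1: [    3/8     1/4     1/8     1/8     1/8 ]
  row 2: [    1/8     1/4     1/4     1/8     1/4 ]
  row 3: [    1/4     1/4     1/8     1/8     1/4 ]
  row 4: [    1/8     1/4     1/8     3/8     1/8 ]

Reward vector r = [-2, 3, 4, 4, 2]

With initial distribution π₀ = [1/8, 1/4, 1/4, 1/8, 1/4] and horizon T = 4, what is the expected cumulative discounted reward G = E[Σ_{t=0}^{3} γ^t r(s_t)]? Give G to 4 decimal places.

t=0: π = [0.1250, 0.2500, 0.2500, 0.1250, 0.2500], E[r] = 2.5000, γ^t·E[r] = 2.500000, running G = 2.500000
t=1: π = [0.2031, 0.2813, 0.1563, 0.1875, 0.1719], E[r] = 2.1563, γ^t·E[r] = 1.725000, running G = 4.225000
t=2: π = [0.2188, 0.3008, 0.1445, 0.1680, 0.1680], E[r] = 2.0508, γ^t·E[r] = 1.312500, running G = 5.537500
t=3: π = [0.2212, 0.3047, 0.1431, 0.1670, 0.1641], E[r] = 2.0400, γ^t·E[r] = 1.044500, running G = 6.582000

G = 6.5820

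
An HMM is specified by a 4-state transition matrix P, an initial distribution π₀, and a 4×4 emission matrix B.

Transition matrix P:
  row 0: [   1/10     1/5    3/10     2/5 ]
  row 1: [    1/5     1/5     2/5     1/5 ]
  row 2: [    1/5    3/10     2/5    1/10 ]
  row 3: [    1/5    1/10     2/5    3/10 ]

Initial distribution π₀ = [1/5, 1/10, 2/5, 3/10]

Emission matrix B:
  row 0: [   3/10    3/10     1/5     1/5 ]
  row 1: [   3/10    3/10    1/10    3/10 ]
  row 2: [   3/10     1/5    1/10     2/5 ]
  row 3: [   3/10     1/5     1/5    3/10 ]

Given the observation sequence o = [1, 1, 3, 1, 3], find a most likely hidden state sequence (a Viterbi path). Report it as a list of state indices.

path = [2, 1, 2, 1, 2]

t=0: δ = [6.000e-02, 3.000e-02, 8.000e-02, 6.000e-02]  (obs o_0=1)
t=1: δ = [4.800e-03, 7.200e-03, 6.400e-03, 4.800e-03]  ψ = [2, 2, 2, 0]  (obs o_1=1)
t=2: δ = [2.880e-04, 5.760e-04, 1.152e-03, 5.760e-04]  ψ = [1, 2, 1, 0]  (obs o_2=3)
t=3: δ = [6.912e-05, 1.037e-04, 9.216e-05, 3.456e-05]  ψ = [2, 2, 2, 3]  (obs o_3=1)
t=4: δ = [4.147e-06, 8.294e-06, 1.659e-05, 8.294e-06]  ψ = [1, 2, 1, 0]  (obs o_4=3)
backtrack: best end state = 2; path = [2, 1, 2, 1, 2]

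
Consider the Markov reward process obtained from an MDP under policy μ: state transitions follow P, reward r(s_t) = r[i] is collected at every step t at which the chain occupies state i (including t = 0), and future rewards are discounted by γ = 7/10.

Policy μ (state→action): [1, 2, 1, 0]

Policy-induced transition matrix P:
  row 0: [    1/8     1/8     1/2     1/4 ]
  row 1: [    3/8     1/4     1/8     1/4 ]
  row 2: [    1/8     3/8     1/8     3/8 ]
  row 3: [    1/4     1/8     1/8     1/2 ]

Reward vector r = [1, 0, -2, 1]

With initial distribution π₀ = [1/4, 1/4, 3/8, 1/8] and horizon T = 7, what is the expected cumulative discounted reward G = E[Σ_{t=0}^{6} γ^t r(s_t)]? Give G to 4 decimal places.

G = -0.0706

t=0: π = [0.2500, 0.2500, 0.3750, 0.1250], E[r] = -0.3750, γ^t·E[r] = -0.375000, running G = -0.375000
t=1: π = [0.2031, 0.2500, 0.2188, 0.3281], E[r] = 0.0938, γ^t·E[r] = 0.065625, running G = -0.309375
t=2: π = [0.2285, 0.2109, 0.2012, 0.3594], E[r] = 0.1855, γ^t·E[r] = 0.090918, running G = -0.218457
t=3: π = [0.2227, 0.2017, 0.2107, 0.3650], E[r] = 0.1663, γ^t·E[r] = 0.057027, running G = -0.161430
t=4: π = [0.2210, 0.2029, 0.2085, 0.3676], E[r] = 0.1716, γ^t·E[r] = 0.041209, running G = -0.120221
t=5: π = [0.2217, 0.2025, 0.2079, 0.3680], E[r] = 0.1738, γ^t·E[r] = 0.029218, running G = -0.091003
t=6: π = [0.2216, 0.2023, 0.2081, 0.3680], E[r] = 0.1733, γ^t·E[r] = 0.020393, running G = -0.070610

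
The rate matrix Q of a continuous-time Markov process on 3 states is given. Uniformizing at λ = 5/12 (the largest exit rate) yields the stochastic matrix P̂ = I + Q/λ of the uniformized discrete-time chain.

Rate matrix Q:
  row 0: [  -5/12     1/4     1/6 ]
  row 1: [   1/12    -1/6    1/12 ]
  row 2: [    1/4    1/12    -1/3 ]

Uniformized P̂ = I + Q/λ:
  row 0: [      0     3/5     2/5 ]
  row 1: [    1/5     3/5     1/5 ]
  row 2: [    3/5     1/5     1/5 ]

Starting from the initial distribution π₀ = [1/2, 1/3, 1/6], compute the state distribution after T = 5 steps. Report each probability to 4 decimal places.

π = [0.2477, 0.5011, 0.2511]

t=0: π = [0.5000, 0.3333, 0.1667]
t=1: π = [0.1667, 0.5333, 0.3000]
t=2: π = [0.2867, 0.4800, 0.2333]
t=3: π = [0.2360, 0.5067, 0.2573]
t=4: π = [0.2557, 0.4971, 0.2472]
t=5: π = [0.2477, 0.5011, 0.2511]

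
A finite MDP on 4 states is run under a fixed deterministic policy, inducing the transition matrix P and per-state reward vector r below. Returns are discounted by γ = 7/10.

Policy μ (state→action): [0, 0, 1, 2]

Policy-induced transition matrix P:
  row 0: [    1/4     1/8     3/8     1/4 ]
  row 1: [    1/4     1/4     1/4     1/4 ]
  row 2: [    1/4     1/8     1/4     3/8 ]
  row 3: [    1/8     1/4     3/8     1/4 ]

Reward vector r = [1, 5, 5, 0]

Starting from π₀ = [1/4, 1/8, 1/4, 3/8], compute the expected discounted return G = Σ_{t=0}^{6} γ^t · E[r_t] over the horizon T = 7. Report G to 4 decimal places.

G = 7.7335

t=0: π = [0.2500, 0.1250, 0.2500, 0.3750], E[r] = 2.1250, γ^t·E[r] = 2.125000, running G = 2.125000
t=1: π = [0.2031, 0.1875, 0.3281, 0.2813], E[r] = 2.7813, γ^t·E[r] = 1.946875, running G = 4.071875
t=2: π = [0.2148, 0.1836, 0.3105, 0.2910], E[r] = 2.6855, γ^t·E[r] = 1.315918, running G = 5.387793
t=3: π = [0.2136, 0.1843, 0.3132, 0.2888], E[r] = 2.7014, γ^t·E[r] = 0.926586, running G = 6.314379
t=4: π = [0.2139, 0.1841, 0.3128, 0.2892], E[r] = 2.6986, γ^t·E[r] = 0.647943, running G = 6.962322
t=5: π = [0.2139, 0.1842, 0.3129, 0.2891], E[r] = 2.6991, γ^t·E[r] = 0.453633, running G = 7.415955
t=6: π = [0.2139, 0.1842, 0.3129, 0.2891], E[r] = 2.6990, γ^t·E[r] = 0.317535, running G = 7.733490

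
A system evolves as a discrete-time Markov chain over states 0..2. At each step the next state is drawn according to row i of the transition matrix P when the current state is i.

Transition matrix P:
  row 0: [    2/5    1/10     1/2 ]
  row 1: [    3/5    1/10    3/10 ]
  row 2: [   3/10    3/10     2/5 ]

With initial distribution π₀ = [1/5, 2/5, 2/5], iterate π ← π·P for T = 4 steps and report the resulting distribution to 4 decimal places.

π = [0.3948, 0.1844, 0.4207]

t=0: π = [0.2000, 0.4000, 0.4000]
t=1: π = [0.4400, 0.1800, 0.3800]
t=2: π = [0.3980, 0.1760, 0.4260]
t=3: π = [0.3926, 0.1852, 0.4222]
t=4: π = [0.3948, 0.1844, 0.4207]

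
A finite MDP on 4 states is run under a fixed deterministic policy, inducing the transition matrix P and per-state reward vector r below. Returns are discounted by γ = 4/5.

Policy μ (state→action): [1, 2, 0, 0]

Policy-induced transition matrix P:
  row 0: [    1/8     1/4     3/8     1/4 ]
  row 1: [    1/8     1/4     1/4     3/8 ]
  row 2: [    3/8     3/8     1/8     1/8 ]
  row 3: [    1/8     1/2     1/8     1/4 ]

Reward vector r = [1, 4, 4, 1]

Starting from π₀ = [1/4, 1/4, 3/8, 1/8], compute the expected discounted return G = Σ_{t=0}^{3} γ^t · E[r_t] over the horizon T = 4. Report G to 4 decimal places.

t=0: π = [0.2500, 0.2500, 0.3750, 0.1250], E[r] = 2.8750, γ^t·E[r] = 2.875000, running G = 2.875000
t=1: π = [0.2188, 0.3281, 0.2188, 0.2344], E[r] = 2.6406, γ^t·E[r] = 2.112500, running G = 4.987500
t=2: π = [0.1797, 0.3359, 0.2207, 0.2637], E[r] = 2.6699, γ^t·E[r] = 1.708750, running G = 6.696250
t=3: π = [0.1802, 0.3435, 0.2119, 0.2644], E[r] = 2.6663, γ^t·E[r] = 1.365125, running G = 8.061375

G = 8.0614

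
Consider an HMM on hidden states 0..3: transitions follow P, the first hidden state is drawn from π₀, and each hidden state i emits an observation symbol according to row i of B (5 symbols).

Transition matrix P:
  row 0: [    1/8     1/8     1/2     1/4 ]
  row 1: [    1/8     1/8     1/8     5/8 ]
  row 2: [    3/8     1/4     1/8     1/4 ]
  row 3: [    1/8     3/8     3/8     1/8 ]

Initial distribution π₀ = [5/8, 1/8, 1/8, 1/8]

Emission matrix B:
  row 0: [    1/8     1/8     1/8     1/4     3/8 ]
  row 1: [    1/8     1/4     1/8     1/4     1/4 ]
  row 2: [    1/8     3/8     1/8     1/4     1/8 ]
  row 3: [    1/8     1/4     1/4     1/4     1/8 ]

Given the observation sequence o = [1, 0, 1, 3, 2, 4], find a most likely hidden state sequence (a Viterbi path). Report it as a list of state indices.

t=0: δ = [7.812e-02, 3.125e-02, 4.688e-02, 3.125e-02]  (obs o_0=1)
t=1: δ = [2.197e-03, 1.465e-03, 4.883e-03, 2.441e-03]  ψ = [2, 2, 0, 0]  (obs o_1=0)
t=2: δ = [2.289e-04, 3.052e-04, 4.120e-04, 3.052e-04]  ψ = [2, 2, 0, 2]  (obs o_2=1)
t=3: δ = [3.862e-05, 2.861e-05, 2.861e-05, 4.768e-05]  ψ = [2, 3, 0, 1]  (obs o_3=3)
t=4: δ = [1.341e-06, 2.235e-06, 2.414e-06, 4.470e-06]  ψ = [2, 3, 0, 1]  (obs o_4=2)
t=5: δ = [3.395e-07, 4.191e-07, 2.095e-07, 1.746e-07]  ψ = [2, 3, 3, 1]  (obs o_5=4)
backtrack: best end state = 1; path = [0, 2, 3, 1, 3, 1]

path = [0, 2, 3, 1, 3, 1]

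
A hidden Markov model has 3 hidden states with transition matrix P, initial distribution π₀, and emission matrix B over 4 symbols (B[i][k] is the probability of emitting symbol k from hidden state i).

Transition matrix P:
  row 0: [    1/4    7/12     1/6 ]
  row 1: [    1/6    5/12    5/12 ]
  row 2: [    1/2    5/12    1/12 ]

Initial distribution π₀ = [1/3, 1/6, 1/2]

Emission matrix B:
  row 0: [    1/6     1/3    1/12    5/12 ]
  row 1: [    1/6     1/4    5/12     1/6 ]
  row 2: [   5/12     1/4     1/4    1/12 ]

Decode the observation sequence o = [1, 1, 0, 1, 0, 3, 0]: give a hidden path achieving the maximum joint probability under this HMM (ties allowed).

path = [0, 1, 2, 1, 2, 0, 1]

t=0: δ = [1.111e-01, 4.167e-02, 1.250e-01]  (obs o_0=1)
t=1: δ = [2.083e-02, 1.620e-02, 4.630e-03]  ψ = [2, 0, 0]  (obs o_1=1)
t=2: δ = [8.681e-04, 2.025e-03, 2.813e-03]  ψ = [0, 0, 1]  (obs o_2=0)
t=3: δ = [4.689e-04, 2.930e-04, 2.110e-04]  ψ = [2, 2, 1]  (obs o_3=1)
t=4: δ = [1.954e-05, 4.558e-05, 5.087e-05]  ψ = [0, 0, 1]  (obs o_4=0)
t=5: δ = [1.060e-05, 3.533e-06, 1.583e-06]  ψ = [2, 2, 1]  (obs o_5=3)
t=6: δ = [4.416e-07, 1.030e-06, 7.360e-07]  ψ = [0, 0, 0]  (obs o_6=0)
backtrack: best end state = 1; path = [0, 1, 2, 1, 2, 0, 1]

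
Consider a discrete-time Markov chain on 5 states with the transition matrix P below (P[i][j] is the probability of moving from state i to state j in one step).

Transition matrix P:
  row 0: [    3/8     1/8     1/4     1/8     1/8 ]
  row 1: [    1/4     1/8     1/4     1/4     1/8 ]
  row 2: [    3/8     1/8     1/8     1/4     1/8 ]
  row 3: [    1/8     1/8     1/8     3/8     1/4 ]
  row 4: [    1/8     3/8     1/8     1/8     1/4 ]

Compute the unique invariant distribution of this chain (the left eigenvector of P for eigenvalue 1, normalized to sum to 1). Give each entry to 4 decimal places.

Balance equations π_j = Σ_i π_i·P[i][j]:
  π_0 = 3/8·π_0 + 1/4·π_1 + 3/8·π_2 + 1/8·π_3 + 1/8·π_4
  π_1 = 1/8·π_0 + 1/8·π_1 + 1/8·π_2 + 1/8·π_3 + 3/8·π_4
  π_2 = 1/4·π_0 + 1/4·π_1 + 1/8·π_2 + 1/8·π_3 + 1/8·π_4
  π_3 = 1/8·π_0 + 1/4·π_1 + 1/4·π_2 + 3/8·π_3 + 1/8·π_4
  normalize: π_0 + π_1 + π_2 + π_3 + π_4 = 1
Solving the linear system gives exactly π = [78/307, 259/1535, 273/1535, 689/3070, 537/3070].

π = [0.2541, 0.1687, 0.1779, 0.2244, 0.1749]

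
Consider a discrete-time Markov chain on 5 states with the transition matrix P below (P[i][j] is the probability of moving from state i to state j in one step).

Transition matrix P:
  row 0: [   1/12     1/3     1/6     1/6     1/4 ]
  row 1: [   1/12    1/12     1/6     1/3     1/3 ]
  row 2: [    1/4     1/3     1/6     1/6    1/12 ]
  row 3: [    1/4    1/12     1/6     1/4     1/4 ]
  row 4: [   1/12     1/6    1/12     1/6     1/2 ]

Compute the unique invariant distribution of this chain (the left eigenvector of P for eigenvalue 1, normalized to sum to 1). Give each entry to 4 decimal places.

Balance equations π_j = Σ_i π_i·P[i][j]:
  π_0 = 1/12·π_0 + 1/12·π_1 + 1/4·π_2 + 1/4·π_3 + 1/12·π_4
  π_1 = 1/3·π_0 + 1/12·π_1 + 1/3·π_2 + 1/12·π_3 + 1/6·π_4
  π_2 = 1/6·π_0 + 1/6·π_1 + 1/6·π_2 + 1/6·π_3 + 1/12·π_4
  π_3 = 1/6·π_0 + 1/3·π_1 + 1/6·π_2 + 1/4·π_3 + 1/6·π_4
  normalize: π_0 + π_1 + π_2 + π_3 + π_4 = 1
Solving the linear system gives exactly π = [873/6130, 554/3065, 857/6130, 658/3065, 988/3065].

π = [0.1424, 0.1808, 0.1398, 0.2147, 0.3223]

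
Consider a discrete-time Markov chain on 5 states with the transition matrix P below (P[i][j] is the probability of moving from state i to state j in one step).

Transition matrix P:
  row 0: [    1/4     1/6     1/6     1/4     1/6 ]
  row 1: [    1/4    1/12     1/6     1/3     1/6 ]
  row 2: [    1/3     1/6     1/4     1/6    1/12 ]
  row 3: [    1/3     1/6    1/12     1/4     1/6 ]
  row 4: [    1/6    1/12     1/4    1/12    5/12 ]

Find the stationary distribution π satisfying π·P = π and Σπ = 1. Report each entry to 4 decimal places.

π = [0.2660, 0.1383, 0.1809, 0.2128, 0.2021]

Balance equations π_j = Σ_i π_i·P[i][j]:
  π_0 = 1/4·π_0 + 1/4·π_1 + 1/3·π_2 + 1/3·π_3 + 1/6·π_4
  π_1 = 1/6·π_0 + 1/12·π_1 + 1/6·π_2 + 1/6·π_3 + 1/12·π_4
  π_2 = 1/6·π_0 + 1/6·π_1 + 1/4·π_2 + 1/12·π_3 + 1/4·π_4
  π_3 = 1/4·π_0 + 1/3·π_1 + 1/6·π_2 + 1/4·π_3 + 1/12·π_4
  normalize: π_0 + π_1 + π_2 + π_3 + π_4 = 1
Solving the linear system gives exactly π = [25/94, 13/94, 17/94, 10/47, 19/94].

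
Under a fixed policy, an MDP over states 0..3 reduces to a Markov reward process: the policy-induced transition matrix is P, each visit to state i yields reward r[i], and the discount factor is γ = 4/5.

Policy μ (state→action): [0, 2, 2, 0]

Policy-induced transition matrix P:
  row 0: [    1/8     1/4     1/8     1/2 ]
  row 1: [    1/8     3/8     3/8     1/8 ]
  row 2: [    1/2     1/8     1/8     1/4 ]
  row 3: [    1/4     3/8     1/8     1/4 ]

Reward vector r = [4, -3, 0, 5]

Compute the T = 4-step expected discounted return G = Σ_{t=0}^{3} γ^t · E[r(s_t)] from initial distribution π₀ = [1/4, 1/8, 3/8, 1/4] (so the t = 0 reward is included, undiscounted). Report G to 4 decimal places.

G = 5.0403

t=0: π = [0.2500, 0.1250, 0.3750, 0.2500], E[r] = 1.8750, γ^t·E[r] = 1.875000, running G = 1.875000
t=1: π = [0.2969, 0.2500, 0.1563, 0.2969], E[r] = 1.9219, γ^t·E[r] = 1.537500, running G = 3.412500
t=2: π = [0.2207, 0.2988, 0.1875, 0.2930], E[r] = 1.4512, γ^t·E[r] = 0.928750, running G = 4.341250
t=3: π = [0.2319, 0.3005, 0.1997, 0.2678], E[r] = 1.3652, γ^t·E[r] = 0.699000, running G = 5.040250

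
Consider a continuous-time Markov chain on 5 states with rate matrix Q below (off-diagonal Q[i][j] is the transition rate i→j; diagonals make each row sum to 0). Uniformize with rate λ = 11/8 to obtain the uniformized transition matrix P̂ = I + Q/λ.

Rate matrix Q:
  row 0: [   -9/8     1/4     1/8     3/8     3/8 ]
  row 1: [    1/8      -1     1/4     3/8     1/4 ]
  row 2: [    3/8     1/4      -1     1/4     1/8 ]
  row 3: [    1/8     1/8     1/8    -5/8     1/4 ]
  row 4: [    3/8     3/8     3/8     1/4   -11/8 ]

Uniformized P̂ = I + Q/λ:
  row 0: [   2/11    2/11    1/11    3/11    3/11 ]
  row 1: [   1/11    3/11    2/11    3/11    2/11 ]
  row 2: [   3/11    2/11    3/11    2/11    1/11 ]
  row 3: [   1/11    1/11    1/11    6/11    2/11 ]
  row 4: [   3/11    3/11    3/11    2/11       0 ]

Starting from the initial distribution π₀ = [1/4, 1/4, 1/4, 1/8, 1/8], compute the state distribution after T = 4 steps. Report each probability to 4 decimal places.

π = [0.1643, 0.1826, 0.1660, 0.3334, 0.1537]

t=0: π = [0.2500, 0.2500, 0.2500, 0.1250, 0.1250]
t=1: π = [0.1818, 0.2045, 0.1818, 0.2727, 0.1591]
t=2: π = [0.1694, 0.1901, 0.1715, 0.3161, 0.1529]
t=3: π = [0.1653, 0.1843, 0.1672, 0.3295, 0.1538]
t=4: π = [0.1643, 0.1826, 0.1660, 0.3334, 0.1537]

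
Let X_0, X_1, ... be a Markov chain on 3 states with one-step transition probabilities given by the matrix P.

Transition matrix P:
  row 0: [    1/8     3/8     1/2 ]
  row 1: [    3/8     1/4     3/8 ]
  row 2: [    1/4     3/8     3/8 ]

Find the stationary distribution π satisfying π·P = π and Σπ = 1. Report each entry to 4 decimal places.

π = [0.2593, 0.3333, 0.4074]

Balance equations π_j = Σ_i π_i·P[i][j]:
  π_0 = 1/8·π_0 + 3/8·π_1 + 1/4·π_2
  π_1 = 3/8·π_0 + 1/4·π_1 + 3/8·π_2
  normalize: π_0 + π_1 + π_2 = 1
Solving the linear system gives exactly π = [7/27, 1/3, 11/27].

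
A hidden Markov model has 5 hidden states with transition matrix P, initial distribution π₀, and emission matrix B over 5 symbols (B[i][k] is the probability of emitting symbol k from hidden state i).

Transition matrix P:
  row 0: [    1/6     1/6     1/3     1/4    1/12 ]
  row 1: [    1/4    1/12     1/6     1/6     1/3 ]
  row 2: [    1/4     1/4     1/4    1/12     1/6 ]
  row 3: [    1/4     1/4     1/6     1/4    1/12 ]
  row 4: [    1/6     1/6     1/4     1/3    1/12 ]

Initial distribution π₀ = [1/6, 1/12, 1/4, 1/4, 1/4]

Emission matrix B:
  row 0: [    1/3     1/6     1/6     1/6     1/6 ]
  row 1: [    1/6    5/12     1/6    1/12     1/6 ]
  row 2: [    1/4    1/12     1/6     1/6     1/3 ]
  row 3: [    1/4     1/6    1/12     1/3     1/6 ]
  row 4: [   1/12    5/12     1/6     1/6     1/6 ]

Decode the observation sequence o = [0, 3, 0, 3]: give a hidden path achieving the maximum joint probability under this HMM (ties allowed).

t=0: δ = [5.556e-02, 1.389e-02, 6.250e-02, 6.250e-02, 2.083e-02]  (obs o_0=0)
t=1: δ = [2.604e-03, 1.302e-03, 3.086e-03, 5.208e-03, 1.736e-03]  ψ = [2, 2, 0, 3, 2]  (obs o_1=3)
t=2: δ = [4.340e-04, 2.170e-04, 2.170e-04, 3.255e-04, 4.287e-05]  ψ = [3, 3, 0, 3, 2]  (obs o_2=0)
t=3: δ = [1.356e-05, 6.782e-06, 2.411e-05, 3.617e-05, 1.206e-05]  ψ = [3, 3, 0, 0, 1]  (obs o_3=3)
backtrack: best end state = 3; path = [3, 3, 0, 3]

path = [3, 3, 0, 3]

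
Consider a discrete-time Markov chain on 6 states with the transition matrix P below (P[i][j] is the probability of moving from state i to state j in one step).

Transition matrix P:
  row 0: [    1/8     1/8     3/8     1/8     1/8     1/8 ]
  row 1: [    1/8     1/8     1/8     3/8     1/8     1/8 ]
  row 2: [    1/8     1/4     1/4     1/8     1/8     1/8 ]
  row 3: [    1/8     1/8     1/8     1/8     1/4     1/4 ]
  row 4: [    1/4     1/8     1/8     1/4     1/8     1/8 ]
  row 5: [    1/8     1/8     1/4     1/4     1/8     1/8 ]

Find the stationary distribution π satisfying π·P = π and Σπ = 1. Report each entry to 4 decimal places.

Balance equations π_j = Σ_i π_i·P[i][j]:
  π_0 = 1/8·π_0 + 1/8·π_1 + 1/8·π_2 + 1/8·π_3 + 1/4·π_4 + 1/8·π_5
  π_1 = 1/8·π_0 + 1/8·π_1 + 1/4·π_2 + 1/8·π_3 + 1/8·π_4 + 1/8·π_5
  π_2 = 3/8·π_0 + 1/8·π_1 + 1/4·π_2 + 1/8·π_3 + 1/8·π_4 + 1/4·π_5
  π_3 = 1/8·π_0 + 3/8·π_1 + 1/8·π_2 + 1/8·π_3 + 1/4·π_4 + 1/4·π_5
  π_4 = 1/8·π_0 + 1/8·π_1 + 1/8·π_2 + 1/4·π_3 + 1/8·π_4 + 1/8·π_5
  normalize: π_0 + π_1 + π_2 + π_3 + π_4 + π_5 = 1
Solving the linear system gives exactly π = [665/4626, 697/4626, 475/2313, 463/2313, 347/2313, 347/2313].

π = [0.1438, 0.1507, 0.2054, 0.2002, 0.1500, 0.1500]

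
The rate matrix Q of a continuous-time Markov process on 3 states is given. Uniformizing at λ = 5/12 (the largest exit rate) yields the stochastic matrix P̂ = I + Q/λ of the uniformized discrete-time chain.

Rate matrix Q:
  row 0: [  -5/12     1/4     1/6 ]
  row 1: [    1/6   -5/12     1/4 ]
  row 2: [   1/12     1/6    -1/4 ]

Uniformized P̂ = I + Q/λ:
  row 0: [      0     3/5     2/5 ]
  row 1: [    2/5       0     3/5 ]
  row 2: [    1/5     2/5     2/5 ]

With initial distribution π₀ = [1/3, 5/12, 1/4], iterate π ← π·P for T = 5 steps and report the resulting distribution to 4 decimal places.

t=0: π = [0.3333, 0.4167, 0.2500]
t=1: π = [0.2167, 0.3000, 0.4833]
t=2: π = [0.2167, 0.3233, 0.4600]
t=3: π = [0.2213, 0.3140, 0.4647]
t=4: π = [0.2185, 0.3187, 0.4628]
t=5: π = [0.2200, 0.3162, 0.4637]

π = [0.2200, 0.3162, 0.4637]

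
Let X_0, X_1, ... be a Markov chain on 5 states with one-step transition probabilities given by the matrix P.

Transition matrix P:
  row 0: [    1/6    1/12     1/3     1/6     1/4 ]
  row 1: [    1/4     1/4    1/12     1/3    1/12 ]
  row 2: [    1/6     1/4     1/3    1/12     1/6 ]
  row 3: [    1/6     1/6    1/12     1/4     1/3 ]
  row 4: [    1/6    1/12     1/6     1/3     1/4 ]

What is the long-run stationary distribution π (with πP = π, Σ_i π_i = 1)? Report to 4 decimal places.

π = [0.1802, 0.1627, 0.1963, 0.2347, 0.2261]

Balance equations π_j = Σ_i π_i·P[i][j]:
  π_0 = 1/6·π_0 + 1/4·π_1 + 1/6·π_2 + 1/6·π_3 + 1/6·π_4
  π_1 = 1/12·π_0 + 1/4·π_1 + 1/4·π_2 + 1/6·π_3 + 1/12·π_4
  π_2 = 1/3·π_0 + 1/12·π_1 + 1/3·π_2 + 1/12·π_3 + 1/6·π_4
  π_3 = 1/6·π_0 + 1/3·π_1 + 1/12·π_2 + 1/4·π_3 + 1/3·π_4
  normalize: π_0 + π_1 + π_2 + π_3 + π_4 = 1
Solving the linear system gives exactly π = [2791/15486, 420/2581, 1520/7743, 1817/7743, 1167/5162].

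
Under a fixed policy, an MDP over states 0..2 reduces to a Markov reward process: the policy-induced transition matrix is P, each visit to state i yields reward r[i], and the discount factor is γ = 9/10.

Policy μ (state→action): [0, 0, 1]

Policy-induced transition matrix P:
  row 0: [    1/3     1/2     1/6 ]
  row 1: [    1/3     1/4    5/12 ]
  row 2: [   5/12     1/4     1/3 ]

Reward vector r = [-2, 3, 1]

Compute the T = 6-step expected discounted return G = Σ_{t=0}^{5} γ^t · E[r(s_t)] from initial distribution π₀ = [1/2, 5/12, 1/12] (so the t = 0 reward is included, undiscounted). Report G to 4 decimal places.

G = 2.6661

t=0: π = [0.5000, 0.4167, 0.0833], E[r] = 0.3333, γ^t·E[r] = 0.333333, running G = 0.333333
t=1: π = [0.3403, 0.3750, 0.2847], E[r] = 0.7292, γ^t·E[r] = 0.656250, running G = 0.989583
t=2: π = [0.3571, 0.3351, 0.3079], E[r] = 0.5990, γ^t·E[r] = 0.485156, running G = 1.474740
t=3: π = [0.3590, 0.3393, 0.3017], E[r] = 0.6016, γ^t·E[r] = 0.438539, running G = 1.913279
t=4: π = [0.3585, 0.3397, 0.3018], E[r] = 0.6041, γ^t·E[r] = 0.396323, running G = 2.309601
t=5: π = [0.3585, 0.3396, 0.3019], E[r] = 0.6038, γ^t·E[r] = 0.356535, running G = 2.666137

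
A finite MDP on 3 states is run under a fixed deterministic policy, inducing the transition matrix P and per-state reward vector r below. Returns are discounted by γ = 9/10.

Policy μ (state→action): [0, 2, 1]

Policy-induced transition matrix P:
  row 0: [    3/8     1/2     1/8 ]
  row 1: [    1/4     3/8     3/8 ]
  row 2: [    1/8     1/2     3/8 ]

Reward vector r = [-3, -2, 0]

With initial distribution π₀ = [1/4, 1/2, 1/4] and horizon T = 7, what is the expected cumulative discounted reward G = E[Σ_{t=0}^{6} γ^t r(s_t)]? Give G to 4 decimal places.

G = -8.5627

t=0: π = [0.2500, 0.5000, 0.2500], E[r] = -1.7500, γ^t·E[r] = -1.750000, running G = -1.750000
t=1: π = [0.2500, 0.4375, 0.3125], E[r] = -1.6250, γ^t·E[r] = -1.462500, running G = -3.212500
t=2: π = [0.2422, 0.4453, 0.3125], E[r] = -1.6172, γ^t·E[r] = -1.309922, running G = -4.522422
t=3: π = [0.2412, 0.4443, 0.3145], E[r] = -1.6123, γ^t·E[r] = -1.175370, running G = -5.697792
t=4: π = [0.2408, 0.4445, 0.3147], E[r] = -1.6115, γ^t·E[r] = -1.057272, running G = -6.755064
t=5: π = [0.2408, 0.4444, 0.3148], E[r] = -1.6112, γ^t·E[r] = -0.951392, running G = -7.706457
t=6: π = [0.2407, 0.4444, 0.3148], E[r] = -1.6111, γ^t·E[r] = -0.856221, running G = -8.562678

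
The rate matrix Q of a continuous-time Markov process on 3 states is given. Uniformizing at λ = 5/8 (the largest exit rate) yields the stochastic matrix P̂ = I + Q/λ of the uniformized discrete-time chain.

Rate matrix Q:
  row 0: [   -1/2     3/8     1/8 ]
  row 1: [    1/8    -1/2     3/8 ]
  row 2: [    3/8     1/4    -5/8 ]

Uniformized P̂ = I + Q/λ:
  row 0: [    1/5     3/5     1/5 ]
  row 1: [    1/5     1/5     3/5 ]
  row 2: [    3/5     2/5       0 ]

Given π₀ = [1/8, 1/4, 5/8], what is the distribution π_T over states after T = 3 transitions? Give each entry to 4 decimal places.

t=0: π = [0.1250, 0.2500, 0.6250]
t=1: π = [0.4500, 0.3750, 0.1750]
t=2: π = [0.2700, 0.4150, 0.3150]
t=3: π = [0.3260, 0.3710, 0.3030]

π = [0.3260, 0.3710, 0.3030]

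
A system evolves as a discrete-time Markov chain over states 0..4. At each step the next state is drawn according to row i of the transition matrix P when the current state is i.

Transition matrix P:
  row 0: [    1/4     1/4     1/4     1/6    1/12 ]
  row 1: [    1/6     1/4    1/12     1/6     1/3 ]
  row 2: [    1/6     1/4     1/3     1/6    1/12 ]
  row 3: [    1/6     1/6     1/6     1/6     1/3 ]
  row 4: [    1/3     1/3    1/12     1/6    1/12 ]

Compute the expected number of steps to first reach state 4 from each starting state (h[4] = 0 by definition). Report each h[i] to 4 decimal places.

h = [5.4340, 4.0755, 5.4340, 4.1887, 0.0000]

First-step conditioning: h[4] = 0; for i ≠ 4, h[i] = 1 + Σ_k P[i][k]·h[k].
  h[0] = 1 + 1/4·h[0] + 1/4·h[1] + 1/4·h[2] + 1/6·h[3]
  h[1] = 1 + 1/6·h[0] + 1/4·h[1] + 1/12·h[2] + 1/6·h[3]
  h[2] = 1 + 1/6·h[0] + 1/4·h[1] + 1/3·h[2] + 1/6·h[3]
  h[3] = 1 + 1/6·h[0] + 1/6·h[1] + 1/6·h[2] + 1/6·h[3]
Solving the 4×4 linear system over states ≠ 4 gives exactly h = [288/53, 216/53, 288/53, 222/53, 0] (h[4] = 0 is the target).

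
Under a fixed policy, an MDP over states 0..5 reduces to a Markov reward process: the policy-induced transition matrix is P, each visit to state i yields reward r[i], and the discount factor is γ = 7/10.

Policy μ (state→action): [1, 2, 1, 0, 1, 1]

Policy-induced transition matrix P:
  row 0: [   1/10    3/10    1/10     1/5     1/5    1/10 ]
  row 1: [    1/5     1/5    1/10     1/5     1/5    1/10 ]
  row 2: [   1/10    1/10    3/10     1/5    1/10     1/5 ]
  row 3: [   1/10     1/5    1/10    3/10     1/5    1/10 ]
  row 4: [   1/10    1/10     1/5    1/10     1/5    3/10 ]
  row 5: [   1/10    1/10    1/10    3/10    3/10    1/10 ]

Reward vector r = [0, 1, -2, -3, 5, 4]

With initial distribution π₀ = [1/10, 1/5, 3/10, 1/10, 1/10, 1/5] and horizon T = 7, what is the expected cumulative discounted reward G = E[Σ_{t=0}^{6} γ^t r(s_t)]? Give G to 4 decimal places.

t=0: π = [0.1000, 0.2000, 0.3000, 0.1000, 0.1000, 0.2000], E[r] = 0.6000, γ^t·E[r] = 0.600000, running G = 0.600000
t=1: π = [0.1200, 0.1500, 0.1700, 0.2200, 0.1900, 0.1500], E[r] = 0.7000, γ^t·E[r] = 0.490000, running G = 1.090000
t=2: π = [0.1150, 0.1610, 0.1530, 0.2180, 0.1980, 0.1550], E[r] = 0.8110, γ^t·E[r] = 0.397390, running G = 1.487390
t=3: π = [0.1161, 0.1609, 0.1504, 0.2175, 0.2002, 0.1549], E[r] = 0.8282, γ^t·E[r] = 0.284073, running G = 1.771463
t=4: π = [0.1161, 0.1611, 0.1501, 0.2172, 0.2005, 0.1551], E[r] = 0.8318, γ^t·E[r] = 0.199708, running G = 1.971171
t=5: π = [0.1161, 0.1610, 0.1501, 0.2172, 0.2005, 0.1551], E[r] = 0.8323, γ^t·E[r] = 0.139876, running G = 2.111047
t=6: π = [0.1161, 0.1610, 0.1501, 0.2172, 0.2005, 0.1551], E[r] = 0.8323, γ^t·E[r] = 0.097922, running G = 2.208969

G = 2.2090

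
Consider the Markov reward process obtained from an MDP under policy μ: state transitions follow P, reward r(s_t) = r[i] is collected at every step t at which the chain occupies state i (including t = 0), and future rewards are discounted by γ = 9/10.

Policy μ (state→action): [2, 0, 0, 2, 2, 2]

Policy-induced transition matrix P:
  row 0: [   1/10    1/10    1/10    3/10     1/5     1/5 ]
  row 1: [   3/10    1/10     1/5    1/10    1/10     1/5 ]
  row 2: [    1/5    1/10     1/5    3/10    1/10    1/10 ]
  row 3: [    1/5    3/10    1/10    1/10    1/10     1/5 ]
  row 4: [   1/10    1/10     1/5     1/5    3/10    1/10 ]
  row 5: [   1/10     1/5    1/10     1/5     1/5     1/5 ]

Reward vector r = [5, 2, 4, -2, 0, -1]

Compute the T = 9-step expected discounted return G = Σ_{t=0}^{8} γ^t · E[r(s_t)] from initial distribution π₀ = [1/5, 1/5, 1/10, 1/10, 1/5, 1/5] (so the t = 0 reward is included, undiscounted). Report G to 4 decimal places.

t=0: π = [0.2000, 0.2000, 0.1000, 0.1000, 0.2000, 0.2000], E[r] = 1.4000, γ^t·E[r] = 1.400000, running G = 1.400000
t=1: π = [0.1600, 0.1400, 0.1500, 0.2000, 0.1800, 0.1700], E[r] = 1.1100, γ^t·E[r] = 0.999000, running G = 2.399000
t=2: π = [0.1630, 0.1570, 0.1470, 0.1970, 0.1690, 0.1670], E[r] = 1.1560, γ^t·E[r] = 0.936360, running G = 3.335360
t=3: π = [0.1658, 0.1561, 0.1473, 0.1956, 0.1668, 0.1684], E[r] = 1.1708, γ^t·E[r] = 0.853513, running G = 4.188873
t=4: π = [0.1655, 0.1560, 0.1470, 0.1961, 0.1668, 0.1686], E[r] = 1.1667, γ^t·E[r] = 0.765459, running G = 4.954332
t=5: π = [0.1655, 0.1561, 0.1470, 0.1960, 0.1668, 0.1686], E[r] = 1.1669, γ^t·E[r] = 0.689050, running G = 5.643382
t=6: π = [0.1655, 0.1561, 0.1470, 0.1960, 0.1668, 0.1686], E[r] = 1.1670, γ^t·E[r] = 0.620177, running G = 6.263559
t=7: π = [0.1655, 0.1561, 0.1470, 0.1960, 0.1668, 0.1686], E[r] = 1.1669, γ^t·E[r] = 0.558145, running G = 6.821704
t=8: π = [0.1655, 0.1561, 0.1470, 0.1960, 0.1668, 0.1686], E[r] = 1.1669, γ^t·E[r] = 0.502332, running G = 7.324036

G = 7.3240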